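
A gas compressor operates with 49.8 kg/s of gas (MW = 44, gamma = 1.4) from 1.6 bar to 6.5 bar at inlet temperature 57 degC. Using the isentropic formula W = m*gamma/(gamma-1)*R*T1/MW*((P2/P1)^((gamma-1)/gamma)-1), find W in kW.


Isentropic work: W = m*(gamma/(gamma-1))*(R*T1/MW)*((P2/P1)^((gamma-1)/gamma) - 1)
T1 = 57 + 273.15 = 330.15 K
Pressure ratio = 6.5 / 1.6 = 4.0625
Exponent = (1.4 - 1)/1.4 = 0.285714
(P2/P1)^exp - 1 = 4.0625^0.285714 - 1 = 0.492591
W = 49.8 * 1.4 / 0.4 * 8.314 * 330.15 / 44 * 0.492591 = 5356

5356 kW


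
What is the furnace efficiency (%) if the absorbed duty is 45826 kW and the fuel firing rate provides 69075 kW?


Furnace efficiency = Q_absorbed / Q_fuel * 100
= 45826 / 69075 * 100 = 66.34

66.34 %


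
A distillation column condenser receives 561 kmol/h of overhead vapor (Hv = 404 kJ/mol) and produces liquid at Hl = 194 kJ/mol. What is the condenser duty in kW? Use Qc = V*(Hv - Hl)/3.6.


Qc = 561 * (404 - 194) / 3.6 = 561 * 210 / 3.6 = 32720

32720 kW


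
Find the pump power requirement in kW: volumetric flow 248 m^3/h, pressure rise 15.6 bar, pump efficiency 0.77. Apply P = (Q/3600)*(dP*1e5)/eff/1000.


Q = 248 / 3600 = 0.0688889 m^3/s
P = 0.0688889 * (15.6 * 1e5) / 0.77 / 1000 = 139.6

139.6 kW


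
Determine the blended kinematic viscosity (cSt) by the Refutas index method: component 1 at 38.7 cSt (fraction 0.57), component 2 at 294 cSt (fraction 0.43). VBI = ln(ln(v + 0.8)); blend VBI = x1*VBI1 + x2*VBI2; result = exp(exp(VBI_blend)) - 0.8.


Refutas method: VBN_i = 14.534*ln(ln(visc_i + 0.8)) + 10.975, blended linearly by mass fraction; since VBN is linear in VBI_i = ln(ln(visc_i + 0.8)) and the fractions sum to 1, blend VBI directly: visc = exp(exp(VBI_blend)) - 0.8
VBI_1 = ln(ln(38.7 + 0.8)) = 1.30191
VBI_2 = ln(ln(294 + 0.8)) = 1.73806
VBI_blend = 0.57 * 1.30191 + 0.43 * 1.73806 = 1.48945
visc_blend = exp(exp(1.48945)) - 0.8 = 83.52

83.52 cSt


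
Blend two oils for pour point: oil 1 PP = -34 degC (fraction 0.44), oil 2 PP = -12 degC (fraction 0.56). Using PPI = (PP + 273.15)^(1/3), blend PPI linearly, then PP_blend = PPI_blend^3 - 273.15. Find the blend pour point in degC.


PPI_1 = (-34 + 273.15)^(1/3) = 6.20712
PPI_2 = (-12 + 273.15)^(1/3) = 6.391901
PPI_blend = 0.44 * 6.20712 + 0.56 * 6.391901 = 6.310597
PP_blend = 6.310597^3 - 273.15 = 251.3109 - 273.15 = -21.84

-21.84 degC


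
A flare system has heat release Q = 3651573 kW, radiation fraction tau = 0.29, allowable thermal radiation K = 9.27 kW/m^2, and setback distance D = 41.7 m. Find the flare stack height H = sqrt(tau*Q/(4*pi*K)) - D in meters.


tau*Q/(4*pi*K) = 0.29 * 3651573 / (4 * pi * 9.27) = 9090.51
sqrt(9090.51) = 95.3442
H = 95.3442 - 41.7 = 53.64

53.64 m


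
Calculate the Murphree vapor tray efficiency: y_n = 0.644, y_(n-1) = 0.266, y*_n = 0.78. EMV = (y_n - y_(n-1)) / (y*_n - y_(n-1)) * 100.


Murphree vapor efficiency: EMV = (y_n - y_(n-1)) / (y*_n - y_(n-1)) * 100
EMV = (0.644 - 0.266) / (0.78 - 0.266) * 100 = 0.378 / 0.514 * 100 = 73.54

73.54 %


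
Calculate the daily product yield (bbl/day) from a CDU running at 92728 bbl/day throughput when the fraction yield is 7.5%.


Crude throughput = 92728 bbl/day
Fraction yield = 7.5%
yield = throughput * fraction / 100
yield = 92728 * 7.5 / 100 = 6954.6

6954.6 bbl/day


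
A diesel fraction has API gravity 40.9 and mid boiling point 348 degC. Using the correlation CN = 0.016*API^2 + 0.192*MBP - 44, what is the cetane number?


CN = 0.016 * 40.9^2 + 0.192 * 348 - 44
CN = 26.76496 + 66.816 - 44 = 49.58096

49.58096


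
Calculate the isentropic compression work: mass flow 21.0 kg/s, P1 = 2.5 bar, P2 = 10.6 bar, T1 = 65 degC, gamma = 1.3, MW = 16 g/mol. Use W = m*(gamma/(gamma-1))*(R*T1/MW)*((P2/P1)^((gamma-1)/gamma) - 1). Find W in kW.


Isentropic work: W = m*(gamma/(gamma-1))*(R*T1/MW)*((P2/P1)^((gamma-1)/gamma) - 1)
T1 = 65 + 273.15 = 338.15 K
Pressure ratio = 10.6 / 2.5 = 4.24
Exponent = (1.3 - 1)/1.3 = 0.230769
(P2/P1)^exp - 1 = 4.24^0.230769 - 1 = 0.39565
W = 21.0 * 1.3 / 0.3 * 8.314 * 338.15 / 16 * 0.39565 = 6326

6326 kW


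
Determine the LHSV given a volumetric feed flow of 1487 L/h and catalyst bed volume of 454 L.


LHSV = volumetric feed rate / catalyst volume
= 1487 L/h / 454 L
= 3.275 h^-1

3.275 h^-1


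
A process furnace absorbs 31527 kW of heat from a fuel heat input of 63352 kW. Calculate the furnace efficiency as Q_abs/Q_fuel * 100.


Furnace efficiency = Q_absorbed / Q_fuel * 100
= 31527 / 63352 * 100 = 49.76

49.76 %


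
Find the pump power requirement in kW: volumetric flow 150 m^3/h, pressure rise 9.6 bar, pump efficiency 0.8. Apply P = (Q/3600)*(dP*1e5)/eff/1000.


Q = 150 / 3600 = 0.0416667 m^3/s
P = 0.0416667 * (9.6 * 1e5) / 0.8 / 1000 = 50.00

50.00 kW


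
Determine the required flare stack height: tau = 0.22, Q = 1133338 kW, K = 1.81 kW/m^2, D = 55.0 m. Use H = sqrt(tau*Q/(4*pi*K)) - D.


tau*Q/(4*pi*K) = 0.22 * 1133338 / (4 * pi * 1.81) = 10962.1
sqrt(10962.1) = 104.7
H = 104.7 - 55.0 = 49.70

49.70 m


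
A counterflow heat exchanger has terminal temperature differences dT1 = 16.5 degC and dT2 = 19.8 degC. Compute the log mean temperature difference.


LMTD = (dT1 - dT2) / ln(dT1/dT2)
= (16.5 - 19.8) / ln(16.5 / 19.8) = -3.3 / -0.182322 = 18.10

18.10 degC


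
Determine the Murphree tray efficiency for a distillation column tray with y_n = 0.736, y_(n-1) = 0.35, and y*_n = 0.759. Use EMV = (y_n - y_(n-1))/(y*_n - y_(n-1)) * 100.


Murphree vapor efficiency: EMV = (y_n - y_(n-1)) / (y*_n - y_(n-1)) * 100
EMV = (0.736 - 0.35) / (0.759 - 0.35) * 100 = 0.386 / 0.409 * 100 = 94.38

94.38 %


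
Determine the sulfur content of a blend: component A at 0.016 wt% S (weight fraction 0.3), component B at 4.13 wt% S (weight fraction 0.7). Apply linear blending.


Linear sulfur blending: S_blend = x1*S1 + x2*S2
Contribution 1: 0.3 * 0.016 = 0.0048 wt%
Contribution 2: 0.7 * 4.13 = 2.891 wt%
S_blend = 0.0048 + 2.891 = 2.8958

2.8958 wt%


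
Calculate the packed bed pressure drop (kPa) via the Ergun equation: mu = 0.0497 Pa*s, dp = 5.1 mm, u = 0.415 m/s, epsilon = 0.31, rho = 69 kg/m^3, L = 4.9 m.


dp = 5.1 mm = 0.0051 m
Viscous term = 150*0.0497*0.415*(1-0.31)^2 / (0.0051^2*0.31^3) = 1900940
Inertial term = 1.75*69*0.415^2*(1-0.31) / (0.0051*0.31^3) = 94444.6
dP/L = 1900940 + 94444.6 = 1995380 Pa/m
dP = 1995380 * 4.9 / 1000 = 9777 kPa

9777 kPa


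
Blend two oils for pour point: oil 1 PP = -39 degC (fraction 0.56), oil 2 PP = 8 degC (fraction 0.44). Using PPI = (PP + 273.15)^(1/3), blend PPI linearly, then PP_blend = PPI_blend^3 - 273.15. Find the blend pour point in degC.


PPI_1 = (-39 + 273.15)^(1/3) = 6.163557
PPI_2 = (8 + 273.15)^(1/3) = 6.551077
PPI_blend = 0.56 * 6.163557 + 0.44 * 6.551077 = 6.334066
PP_blend = 6.334066^3 - 273.15 = 254.1252 - 273.15 = -19.02

-19.02 degC


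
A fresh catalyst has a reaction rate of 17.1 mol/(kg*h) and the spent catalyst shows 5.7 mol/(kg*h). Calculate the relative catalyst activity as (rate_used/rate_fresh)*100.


Activity (%) = (rate_used / rate_fresh) * 100
rate_used = 5.7, rate_fresh = 17.1
= (5.7 / 17.1) * 100
= 0.3333 * 100 = 33.33

33.33 %


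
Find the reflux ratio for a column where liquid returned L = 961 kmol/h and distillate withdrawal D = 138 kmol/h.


Reflux ratio definition: R = L / D (liquid returned / distillate withdrawn)
L = 961 kmol/h, D = 138 kmol/h
R = 961 / 138 = 6.964

6.964


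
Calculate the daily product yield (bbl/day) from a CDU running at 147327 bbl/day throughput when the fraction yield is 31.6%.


Crude throughput = 147327 bbl/day
Fraction yield = 31.6%
yield = throughput * fraction / 100
yield = 147327 * 31.6 / 100 = 46555.332

46555.332 bbl/day


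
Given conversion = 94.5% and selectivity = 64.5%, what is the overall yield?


Overall yield = conversion (%) * selectivity (%) / 100
Conversion = 94.5%, Selectivity = 64.5%
Y = 94.5 * 64.5 / 100
= 60.9525 %

60.9525 %


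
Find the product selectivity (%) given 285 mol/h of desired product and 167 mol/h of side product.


Selectivity = desired / (desired + undesired) * 100
Total products = 285 + 167 = 452 mol/h
S = 285 / 452 * 100
= 0.6305 * 100
= 63.05 %

63.05 %


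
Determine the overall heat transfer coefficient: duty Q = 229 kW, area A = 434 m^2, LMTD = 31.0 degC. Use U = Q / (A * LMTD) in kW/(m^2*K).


From Q = U*A*LMTD, U = Q / (A * LMTD)
U = 229 / (434 * 31.0) = 229 / 13454 = 0.01702

0.01702 kW/(m^2*K)


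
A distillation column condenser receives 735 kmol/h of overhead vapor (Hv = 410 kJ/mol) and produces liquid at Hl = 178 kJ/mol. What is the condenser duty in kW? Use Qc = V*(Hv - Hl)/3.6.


Qc = 735 * (410 - 178) / 3.6 = 735 * 232 / 3.6 = 47370

47370 kW


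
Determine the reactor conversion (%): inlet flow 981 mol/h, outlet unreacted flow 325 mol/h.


X = (F_in - F_out) / F_in * 100
Moles reacted = 981 - 325 = 656
X = 656 / 981 * 100
= 0.6687 * 100
= 66.87 %

66.87 %


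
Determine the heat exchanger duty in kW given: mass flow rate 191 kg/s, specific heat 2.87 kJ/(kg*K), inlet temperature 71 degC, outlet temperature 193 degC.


Q = m_dot * cp * delta_T
delta_T = 193 - 71 = 122 K
Q = 191 * 2.87 * 122
= 548.17 * 122
= 66876.74 kW

66876.74 kW


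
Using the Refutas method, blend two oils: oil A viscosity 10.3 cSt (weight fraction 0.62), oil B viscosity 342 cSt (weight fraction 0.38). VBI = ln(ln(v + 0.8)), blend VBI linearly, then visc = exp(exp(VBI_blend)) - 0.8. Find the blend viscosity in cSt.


Refutas method: VBN_i = 14.534*ln(ln(visc_i + 0.8)) + 10.975, blended linearly by mass fraction; since VBN is linear in VBI_i = ln(ln(visc_i + 0.8)) and the fractions sum to 1, blend VBI directly: visc = exp(exp(VBI_blend)) - 0.8
VBI_1 = ln(ln(10.3 + 0.8)) = 0.878358
VBI_2 = ln(ln(342 + 0.8)) = 1.76424
VBI_blend = 0.62 * 0.878358 + 0.38 * 1.76424 = 1.21499
visc_blend = exp(exp(1.21499)) - 0.8 = 28.29

28.29 cSt


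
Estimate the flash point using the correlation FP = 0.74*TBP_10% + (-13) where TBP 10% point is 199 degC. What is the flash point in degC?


FP = 0.74 * 199 + (-13) = 134.26

134.26 degC


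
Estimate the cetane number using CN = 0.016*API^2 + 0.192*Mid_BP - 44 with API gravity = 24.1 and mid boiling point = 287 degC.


CN = 0.016 * 24.1^2 + 0.192 * 287 - 44
CN = 9.29296 + 55.104 - 44 = 20.39696

20.39696


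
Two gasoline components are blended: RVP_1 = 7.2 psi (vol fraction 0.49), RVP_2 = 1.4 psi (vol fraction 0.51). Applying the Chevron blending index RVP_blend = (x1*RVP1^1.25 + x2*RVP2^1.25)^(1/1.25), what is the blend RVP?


Chevron index: RVP_blend = (sum xi*RVPi^1.25)^(1/1.25)
RVP^1.25 terms: 0.49 * 7.2^1.25 + 0.51 * 1.4^1.25 = 6.55578
RVP_blend = 6.55578^(1/1.25) = 4.501

4.501 psi


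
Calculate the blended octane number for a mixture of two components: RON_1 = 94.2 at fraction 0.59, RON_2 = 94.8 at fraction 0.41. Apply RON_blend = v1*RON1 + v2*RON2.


Linear blending: RON_blend = sum(vi * RONi)
Contribution 1: 0.59 * 94.2 = 55.578
Contribution 2: 0.41 * 94.8 = 38.868
RON_blend = 55.578 + 38.868 = 94.446

94.446


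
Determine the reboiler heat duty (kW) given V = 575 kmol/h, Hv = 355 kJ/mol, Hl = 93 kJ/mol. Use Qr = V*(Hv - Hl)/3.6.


Qr = 575 * (355 - 93) / 3.6 = 575 * 262 / 3.6 = 41850

41850 kW


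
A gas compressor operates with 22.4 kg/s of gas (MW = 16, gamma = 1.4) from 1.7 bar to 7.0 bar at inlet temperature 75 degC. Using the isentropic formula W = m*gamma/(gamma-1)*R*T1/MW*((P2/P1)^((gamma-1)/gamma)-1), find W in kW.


Isentropic work: W = m*(gamma/(gamma-1))*(R*T1/MW)*((P2/P1)^((gamma-1)/gamma) - 1)
T1 = 75 + 273.15 = 348.15 K
Pressure ratio = 7.0 / 1.7 = 4.11765
Exponent = (1.4 - 1)/1.4 = 0.285714
(P2/P1)^exp - 1 = 4.11765^0.285714 - 1 = 0.498352
W = 22.4 * 1.4 / 0.4 * 8.314 * 348.15 / 16 * 0.498352 = 7068

7068 kW


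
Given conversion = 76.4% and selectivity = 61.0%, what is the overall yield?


Overall yield = conversion (%) * selectivity (%) / 100
Conversion = 76.4%, Selectivity = 61.0%
Y = 76.4 * 61.0 / 100
= 46.604 %

46.604 %


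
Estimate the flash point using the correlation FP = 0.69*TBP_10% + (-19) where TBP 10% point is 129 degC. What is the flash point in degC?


FP = 0.69 * 129 + (-19) = 70.01

70.01 degC


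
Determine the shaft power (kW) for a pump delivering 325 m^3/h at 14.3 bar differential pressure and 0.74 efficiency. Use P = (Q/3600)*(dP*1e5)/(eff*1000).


Q = 325 / 3600 = 0.0902778 m^3/s
P = 0.0902778 * (14.3 * 1e5) / 0.74 / 1000 = 174.5

174.5 kW


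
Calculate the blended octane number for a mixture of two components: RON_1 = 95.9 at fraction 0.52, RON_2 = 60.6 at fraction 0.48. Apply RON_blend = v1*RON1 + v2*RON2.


Linear blending: RON_blend = sum(vi * RONi)
Contribution 1: 0.52 * 95.9 = 49.868
Contribution 2: 0.48 * 60.6 = 29.088
RON_blend = 49.868 + 29.088 = 78.956

78.956


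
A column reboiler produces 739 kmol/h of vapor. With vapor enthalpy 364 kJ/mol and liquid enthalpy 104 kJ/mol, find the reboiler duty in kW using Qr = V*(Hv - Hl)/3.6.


Qr = 739 * (364 - 104) / 3.6 = 739 * 260 / 3.6 = 53370

53370 kW


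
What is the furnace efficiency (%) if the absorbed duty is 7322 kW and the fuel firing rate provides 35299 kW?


Furnace efficiency = Q_absorbed / Q_fuel * 100
= 7322 / 35299 * 100 = 20.74

20.74 %


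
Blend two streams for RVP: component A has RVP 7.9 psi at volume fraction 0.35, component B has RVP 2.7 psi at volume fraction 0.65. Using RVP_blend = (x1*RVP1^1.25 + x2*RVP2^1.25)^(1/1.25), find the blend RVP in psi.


Chevron index: RVP_blend = (sum xi*RVPi^1.25)^(1/1.25)
RVP^1.25 terms: 0.35 * 7.9^1.25 + 0.65 * 2.7^1.25 = 6.88522
RVP_blend = 6.88522^(1/1.25) = 4.681

4.681 psi


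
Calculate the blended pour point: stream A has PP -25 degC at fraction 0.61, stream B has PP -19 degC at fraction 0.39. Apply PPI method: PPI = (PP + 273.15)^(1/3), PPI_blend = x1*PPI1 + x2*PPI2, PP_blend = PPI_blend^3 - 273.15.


PPI_1 = (-25 + 273.15)^(1/3) = 6.284028
PPI_2 = (-19 + 273.15)^(1/3) = 6.334272
PPI_blend = 0.61 * 6.284028 + 0.39 * 6.334272 = 6.303623
PP_blend = 6.303623^3 - 273.15 = 250.4786 - 273.15 = -22.67

-22.67 degC


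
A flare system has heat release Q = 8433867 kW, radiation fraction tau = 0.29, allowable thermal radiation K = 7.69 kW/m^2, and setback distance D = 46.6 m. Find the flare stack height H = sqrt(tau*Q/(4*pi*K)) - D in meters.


tau*Q/(4*pi*K) = 0.29 * 8433867 / (4 * pi * 7.69) = 25309.8
sqrt(25309.8) = 159.091
H = 159.091 - 46.6 = 112.5

112.5 m


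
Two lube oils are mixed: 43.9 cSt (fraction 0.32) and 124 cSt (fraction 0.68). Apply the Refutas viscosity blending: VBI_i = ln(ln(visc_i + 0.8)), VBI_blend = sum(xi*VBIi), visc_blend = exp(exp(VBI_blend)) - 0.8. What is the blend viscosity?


Refutas method: VBN_i = 14.534*ln(ln(visc_i + 0.8)) + 10.975, blended linearly by mass fraction; since VBN is linear in VBI_i = ln(ln(visc_i + 0.8)) and the fractions sum to 1, blend VBI directly: visc = exp(exp(VBI_blend)) - 0.8
VBI_1 = ln(ln(43.9 + 0.8)) = 1.33499
VBI_2 = ln(ln(124 + 0.8)) = 1.57417
VBI_blend = 0.32 * 1.33499 + 0.68 * 1.57417 = 1.49763
visc_blend = exp(exp(1.49763)) - 0.8 = 86.65

86.65 cSt


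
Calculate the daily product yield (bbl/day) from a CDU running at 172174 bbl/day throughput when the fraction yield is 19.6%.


Crude throughput = 172174 bbl/day
Fraction yield = 19.6%
yield = throughput * fraction / 100
yield = 172174 * 19.6 / 100 = 33746.104

33746.104 bbl/day


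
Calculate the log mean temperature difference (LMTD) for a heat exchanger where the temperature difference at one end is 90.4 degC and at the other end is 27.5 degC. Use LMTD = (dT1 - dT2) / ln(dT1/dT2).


LMTD = (dT1 - dT2) / ln(dT1/dT2)
= (90.4 - 27.5) / ln(90.4 / 27.5) = 62.9 / 1.19006 = 52.85

52.85 degC


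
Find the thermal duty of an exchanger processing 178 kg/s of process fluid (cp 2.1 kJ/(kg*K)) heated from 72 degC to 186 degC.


Q = m_dot * cp * delta_T
delta_T = 186 - 72 = 114 K
Q = 178 * 2.1 * 114
= 373.8 * 114
= 42613.2 kW

42613.2 kW


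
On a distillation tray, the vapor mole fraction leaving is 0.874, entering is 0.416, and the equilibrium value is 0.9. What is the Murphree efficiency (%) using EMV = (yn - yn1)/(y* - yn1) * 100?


Murphree vapor efficiency: EMV = (y_n - y_(n-1)) / (y*_n - y_(n-1)) * 100
EMV = (0.874 - 0.416) / (0.9 - 0.416) * 100 = 0.458 / 0.484 * 100 = 94.63

94.63 %


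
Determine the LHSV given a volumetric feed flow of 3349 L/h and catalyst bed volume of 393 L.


LHSV = volumetric feed rate / catalyst volume
= 3349 L/h / 393 L
= 8.522 h^-1

8.522 h^-1


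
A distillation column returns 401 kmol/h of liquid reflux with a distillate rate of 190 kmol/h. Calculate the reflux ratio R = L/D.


Reflux ratio definition: R = L / D (liquid returned / distillate withdrawn)
L = 401 kmol/h, D = 190 kmol/h
R = 401 / 190 = 2.111

2.111


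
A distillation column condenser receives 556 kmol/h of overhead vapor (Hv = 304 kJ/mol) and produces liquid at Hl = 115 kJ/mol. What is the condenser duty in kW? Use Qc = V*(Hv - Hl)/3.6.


Qc = 556 * (304 - 115) / 3.6 = 556 * 189 / 3.6 = 29190

29190 kW


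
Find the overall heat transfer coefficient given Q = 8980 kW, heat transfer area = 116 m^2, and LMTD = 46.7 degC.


From Q = U*A*LMTD, U = Q / (A * LMTD)
U = 8980 / (116 * 46.7) = 8980 / 5417.2 = 1.658

1.658 kW/(m^2*K)


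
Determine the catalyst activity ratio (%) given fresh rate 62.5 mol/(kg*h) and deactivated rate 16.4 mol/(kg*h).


Activity (%) = (rate_used / rate_fresh) * 100
rate_used = 16.4, rate_fresh = 62.5
= (16.4 / 62.5) * 100
= 0.2624 * 100 = 26.24

26.24 %


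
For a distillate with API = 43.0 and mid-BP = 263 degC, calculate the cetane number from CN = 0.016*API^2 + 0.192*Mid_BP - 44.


CN = 0.016 * 43.0^2 + 0.192 * 263 - 44
CN = 29.584 + 50.496 - 44 = 36.08

36.08


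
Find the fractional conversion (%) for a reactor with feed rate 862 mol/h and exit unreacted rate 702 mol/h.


X = (F_in - F_out) / F_in * 100
Moles reacted = 862 - 702 = 160
X = 160 / 862 * 100
= 0.1856 * 100
= 18.56 %

18.56 %


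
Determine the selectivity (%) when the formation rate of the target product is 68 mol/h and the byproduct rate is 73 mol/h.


Selectivity = desired / (desired + undesired) * 100
Total products = 68 + 73 = 141 mol/h
S = 68 / 141 * 100
= 0.4823 * 100
= 48.23 %

48.23 %


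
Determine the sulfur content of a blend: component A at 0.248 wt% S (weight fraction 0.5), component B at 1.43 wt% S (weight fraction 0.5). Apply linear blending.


Linear sulfur blending: S_blend = x1*S1 + x2*S2
Contribution 1: 0.5 * 0.248 = 0.124 wt%
Contribution 2: 0.5 * 1.43 = 0.715 wt%
S_blend = 0.124 + 0.715 = 0.839

0.839 wt%


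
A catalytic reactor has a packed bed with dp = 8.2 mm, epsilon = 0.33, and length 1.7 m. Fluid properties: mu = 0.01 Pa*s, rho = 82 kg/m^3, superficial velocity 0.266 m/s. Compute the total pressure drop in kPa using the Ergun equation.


dp = 8.2 mm = 0.0082 m
Viscous term = 150*0.01*0.266*(1-0.33)^2 / (0.0082^2*0.33^3) = 74123
Inertial term = 1.75*82*0.266^2*(1-0.33) / (0.0082*0.33^3) = 23085.2
dP/L = 74123 + 23085.2 = 97208.2 Pa/m
dP = 97208.2 * 1.7 / 1000 = 165.3 kPa

165.3 kPa


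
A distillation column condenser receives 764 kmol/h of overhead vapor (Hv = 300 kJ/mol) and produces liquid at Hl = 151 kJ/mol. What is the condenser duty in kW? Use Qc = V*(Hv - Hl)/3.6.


Qc = 764 * (300 - 151) / 3.6 = 764 * 149 / 3.6 = 31620

31620 kW


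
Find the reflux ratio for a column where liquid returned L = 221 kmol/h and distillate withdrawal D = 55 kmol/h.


Reflux ratio definition: R = L / D (liquid returned / distillate withdrawn)
L = 221 kmol/h, D = 55 kmol/h
R = 221 / 55 = 4.018

4.018


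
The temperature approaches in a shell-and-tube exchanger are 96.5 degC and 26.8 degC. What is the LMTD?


LMTD = (dT1 - dT2) / ln(dT1/dT2)
= (96.5 - 26.8) / ln(96.5 / 26.8) = 69.7 / 1.28114 = 54.40

54.40 degC


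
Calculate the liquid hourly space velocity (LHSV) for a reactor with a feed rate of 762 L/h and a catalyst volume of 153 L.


LHSV = volumetric feed rate / catalyst volume
= 762 L/h / 153 L
= 4.980 h^-1

4.980 h^-1


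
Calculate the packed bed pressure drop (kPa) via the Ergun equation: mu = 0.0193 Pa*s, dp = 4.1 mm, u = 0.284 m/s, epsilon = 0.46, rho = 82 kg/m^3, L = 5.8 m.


dp = 4.1 mm = 0.0041 m
Viscous term = 150*0.0193*0.284*(1-0.46)^2 / (0.0041^2*0.46^3) = 146526
Inertial term = 1.75*82*0.284^2*(1-0.46) / (0.0041*0.46^3) = 15661.2
dP/L = 146526 + 15661.2 = 162187 Pa/m
dP = 162187 * 5.8 / 1000 = 940.7 kPa

940.7 kPa


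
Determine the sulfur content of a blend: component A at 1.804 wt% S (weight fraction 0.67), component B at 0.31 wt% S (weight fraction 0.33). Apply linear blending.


Linear sulfur blending: S_blend = x1*S1 + x2*S2
Contribution 1: 0.67 * 1.804 = 1.20868 wt%
Contribution 2: 0.33 * 0.31 = 0.1023 wt%
S_blend = 1.20868 + 0.1023 = 1.31098

1.31098 wt%


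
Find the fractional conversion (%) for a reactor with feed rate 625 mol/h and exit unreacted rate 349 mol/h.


X = (F_in - F_out) / F_in * 100
Moles reacted = 625 - 349 = 276
X = 276 / 625 * 100
= 0.4416 * 100
= 44.16 %

44.16 %


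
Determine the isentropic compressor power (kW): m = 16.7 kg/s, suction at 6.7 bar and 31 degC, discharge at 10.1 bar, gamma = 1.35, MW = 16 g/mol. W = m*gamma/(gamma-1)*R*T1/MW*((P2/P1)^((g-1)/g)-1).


Isentropic work: W = m*(gamma/(gamma-1))*(R*T1/MW)*((P2/P1)^((gamma-1)/gamma) - 1)
T1 = 31 + 273.15 = 304.15 K
Pressure ratio = 10.1 / 6.7 = 1.50746
Exponent = (1.35 - 1)/1.35 = 0.259259
(P2/P1)^exp - 1 = 1.50746^0.259259 - 1 = 0.112274
W = 16.7 * 1.35 / 0.35 * 8.314 * 304.15 / 16 * 0.112274 = 1143

1143 kW


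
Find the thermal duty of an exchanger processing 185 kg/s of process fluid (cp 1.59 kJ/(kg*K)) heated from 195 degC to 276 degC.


Q = m_dot * cp * delta_T
delta_T = 276 - 195 = 81 K
Q = 185 * 1.59 * 81
= 294.15 * 81
= 23826.15 kW

23826.15 kW


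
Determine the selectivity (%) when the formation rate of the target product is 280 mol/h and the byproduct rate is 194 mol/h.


Selectivity = desired / (desired + undesired) * 100
Total products = 280 + 194 = 474 mol/h
S = 280 / 474 * 100
= 0.5907 * 100
= 59.07 %

59.07 %


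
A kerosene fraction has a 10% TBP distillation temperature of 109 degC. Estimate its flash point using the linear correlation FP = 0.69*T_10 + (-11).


FP = 0.69 * 109 + (-11) = 64.21

64.21 degC


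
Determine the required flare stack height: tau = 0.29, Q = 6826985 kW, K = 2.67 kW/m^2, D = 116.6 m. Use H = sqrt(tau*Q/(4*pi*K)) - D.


tau*Q/(4*pi*K) = 0.29 * 6826985 / (4 * pi * 2.67) = 59007.3
sqrt(59007.3) = 242.914
H = 242.914 - 116.6 = 126.3

126.3 m


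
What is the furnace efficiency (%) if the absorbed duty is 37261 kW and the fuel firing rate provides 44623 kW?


Furnace efficiency = Q_absorbed / Q_fuel * 100
= 37261 / 44623 * 100 = 83.50

83.50 %


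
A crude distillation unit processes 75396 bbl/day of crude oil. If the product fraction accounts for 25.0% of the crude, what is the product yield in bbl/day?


Crude throughput = 75396 bbl/day
Fraction yield = 25.0%
yield = throughput * fraction / 100
yield = 75396 * 25.0 / 100 = 18849

18849 bbl/day


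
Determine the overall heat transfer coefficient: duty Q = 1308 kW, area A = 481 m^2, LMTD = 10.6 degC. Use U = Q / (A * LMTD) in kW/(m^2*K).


From Q = U*A*LMTD, U = Q / (A * LMTD)
U = 1308 / (481 * 10.6) = 1308 / 5098.6 = 0.2565

0.2565 kW/(m^2*K)


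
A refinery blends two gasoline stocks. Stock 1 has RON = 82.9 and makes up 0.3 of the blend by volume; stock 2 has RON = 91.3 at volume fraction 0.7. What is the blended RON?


Linear blending: RON_blend = sum(vi * RONi)
Contribution 1: 0.3 * 82.9 = 24.87
Contribution 2: 0.7 * 91.3 = 63.91
RON_blend = 24.87 + 63.91 = 88.78

88.78


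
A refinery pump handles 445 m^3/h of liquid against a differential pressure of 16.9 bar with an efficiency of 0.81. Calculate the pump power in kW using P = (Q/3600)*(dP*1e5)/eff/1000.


Q = 445 / 3600 = 0.123611 m^3/s
P = 0.123611 * (16.9 * 1e5) / 0.81 / 1000 = 257.9

257.9 kW


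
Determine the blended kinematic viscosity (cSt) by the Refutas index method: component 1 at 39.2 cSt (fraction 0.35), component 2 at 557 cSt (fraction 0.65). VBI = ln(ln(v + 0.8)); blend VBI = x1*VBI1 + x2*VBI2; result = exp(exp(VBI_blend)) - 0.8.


Refutas method: VBN_i = 14.534*ln(ln(visc_i + 0.8)) + 10.975, blended linearly by mass fraction; since VBN is linear in VBI_i = ln(ln(visc_i + 0.8)) and the fractions sum to 1, blend VBI directly: visc = exp(exp(VBI_blend)) - 0.8
VBI_1 = ln(ln(39.2 + 0.8)) = 1.30532
VBI_2 = ln(ln(557 + 0.8)) = 1.84435
VBI_blend = 0.35 * 1.30532 + 0.65 * 1.84435 = 1.65569
visc_blend = exp(exp(1.65569)) - 0.8 = 187.2

187.2 cSt


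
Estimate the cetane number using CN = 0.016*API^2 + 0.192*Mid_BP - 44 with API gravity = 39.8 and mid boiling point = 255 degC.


CN = 0.016 * 39.8^2 + 0.192 * 255 - 44
CN = 25.34464 + 48.96 - 44 = 30.30464

30.30464


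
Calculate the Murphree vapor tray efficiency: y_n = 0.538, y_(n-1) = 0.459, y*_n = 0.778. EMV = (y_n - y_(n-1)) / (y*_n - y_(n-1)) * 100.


Murphree vapor efficiency: EMV = (y_n - y_(n-1)) / (y*_n - y_(n-1)) * 100
EMV = (0.538 - 0.459) / (0.778 - 0.459) * 100 = 0.079 / 0.319 * 100 = 24.76

24.76 %


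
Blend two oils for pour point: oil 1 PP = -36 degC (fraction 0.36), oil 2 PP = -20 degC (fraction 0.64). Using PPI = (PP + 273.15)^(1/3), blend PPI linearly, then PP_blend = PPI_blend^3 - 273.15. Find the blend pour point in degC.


PPI_1 = (-36 + 273.15)^(1/3) = 6.189768
PPI_2 = (-20 + 273.15)^(1/3) = 6.325953
PPI_blend = 0.36 * 6.189768 + 0.64 * 6.325953 = 6.276926
PP_blend = 6.276926^3 - 273.15 = 247.3096 - 273.15 = -25.84

-25.84 degC


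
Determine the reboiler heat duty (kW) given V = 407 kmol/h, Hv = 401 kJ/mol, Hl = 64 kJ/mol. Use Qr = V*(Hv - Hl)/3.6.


Qr = 407 * (401 - 64) / 3.6 = 407 * 337 / 3.6 = 38100

38100 kW


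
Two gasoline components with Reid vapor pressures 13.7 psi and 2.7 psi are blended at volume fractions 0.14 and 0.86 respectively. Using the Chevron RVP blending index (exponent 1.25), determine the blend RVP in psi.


Chevron index: RVP_blend = (sum xi*RVPi^1.25)^(1/1.25)
RVP^1.25 terms: 0.14 * 13.7^1.25 + 0.86 * 2.7^1.25 = 6.6665
RVP_blend = 6.6665^(1/1.25) = 4.562

4.562 psi


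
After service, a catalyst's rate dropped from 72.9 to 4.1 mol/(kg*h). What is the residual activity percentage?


Activity (%) = (rate_used / rate_fresh) * 100
rate_used = 4.1, rate_fresh = 72.9
= (4.1 / 72.9) * 100
= 0.05624 * 100 = 5.624

5.624 %


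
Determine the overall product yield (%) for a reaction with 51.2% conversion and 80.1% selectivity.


Overall yield = conversion (%) * selectivity (%) / 100
Conversion = 51.2%, Selectivity = 80.1%
Y = 51.2 * 80.1 / 100
= 41.0112 %

41.0112 %


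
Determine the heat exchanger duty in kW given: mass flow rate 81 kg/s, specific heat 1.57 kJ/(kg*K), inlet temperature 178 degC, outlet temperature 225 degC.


Q = m_dot * cp * delta_T
delta_T = 225 - 178 = 47 K
Q = 81 * 1.57 * 47
= 127.17 * 47
= 5976.99 kW

5976.99 kW


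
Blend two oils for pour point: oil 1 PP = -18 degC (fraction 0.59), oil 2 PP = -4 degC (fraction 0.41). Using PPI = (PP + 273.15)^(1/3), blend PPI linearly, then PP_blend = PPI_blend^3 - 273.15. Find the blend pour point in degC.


PPI_1 = (-18 + 273.15)^(1/3) = 6.342569
PPI_2 = (-4 + 273.15)^(1/3) = 6.456514
PPI_blend = 0.59 * 6.342569 + 0.41 * 6.456514 = 6.389286
PP_blend = 6.389286^3 - 273.15 = 260.8297 - 273.15 = -12.32

-12.32 degC


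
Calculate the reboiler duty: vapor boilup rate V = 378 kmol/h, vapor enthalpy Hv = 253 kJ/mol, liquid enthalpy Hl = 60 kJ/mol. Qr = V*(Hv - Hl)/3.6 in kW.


Qr = 378 * (253 - 60) / 3.6 = 378 * 193 / 3.6 = 20260

20260 kW


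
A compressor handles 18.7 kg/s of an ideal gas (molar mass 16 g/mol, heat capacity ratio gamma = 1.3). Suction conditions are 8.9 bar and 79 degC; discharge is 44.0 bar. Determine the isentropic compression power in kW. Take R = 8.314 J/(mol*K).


Isentropic work: W = m*(gamma/(gamma-1))*(R*T1/MW)*((P2/P1)^((gamma-1)/gamma) - 1)
T1 = 79 + 273.15 = 352.15 K
Pressure ratio = 44.0 / 8.9 = 4.94382
Exponent = (1.3 - 1)/1.3 = 0.230769
(P2/P1)^exp - 1 = 4.94382^0.230769 - 1 = 0.446
W = 18.7 * 1.3 / 0.3 * 8.314 * 352.15 / 16 * 0.446 = 6613

6613 kW


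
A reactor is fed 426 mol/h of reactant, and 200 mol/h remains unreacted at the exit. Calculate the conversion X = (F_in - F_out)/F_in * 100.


X = (F_in - F_out) / F_in * 100
Moles reacted = 426 - 200 = 226
X = 226 / 426 * 100
= 0.5305 * 100
= 53.05 %

53.05 %


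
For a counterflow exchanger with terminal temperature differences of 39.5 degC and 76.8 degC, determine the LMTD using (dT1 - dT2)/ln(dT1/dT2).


LMTD = (dT1 - dT2) / ln(dT1/dT2)
= (39.5 - 76.8) / ln(39.5 / 76.8) = -37.3 / -0.664904 = 56.10

56.10 degC


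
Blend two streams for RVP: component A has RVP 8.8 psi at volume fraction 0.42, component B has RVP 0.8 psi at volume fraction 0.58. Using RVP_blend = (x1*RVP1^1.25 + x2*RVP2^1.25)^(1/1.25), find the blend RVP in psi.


Chevron index: RVP_blend = (sum xi*RVPi^1.25)^(1/1.25)
RVP^1.25 terms: 0.42 * 8.8^1.25 + 0.58 * 0.8^1.25 = 6.80462
RVP_blend = 6.80462^(1/1.25) = 4.637

4.637 psi


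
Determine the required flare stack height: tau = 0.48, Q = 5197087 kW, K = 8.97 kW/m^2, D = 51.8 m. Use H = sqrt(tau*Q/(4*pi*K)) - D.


tau*Q/(4*pi*K) = 0.48 * 5197087 / (4 * pi * 8.97) = 22130.9
sqrt(22130.9) = 148.765
H = 148.765 - 51.8 = 96.96

96.96 m


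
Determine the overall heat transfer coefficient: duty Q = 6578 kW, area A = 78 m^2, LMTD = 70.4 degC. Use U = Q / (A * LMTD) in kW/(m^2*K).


From Q = U*A*LMTD, U = Q / (A * LMTD)
U = 6578 / (78 * 70.4) = 6578 / 5491.2 = 1.198

1.198 kW/(m^2*K)


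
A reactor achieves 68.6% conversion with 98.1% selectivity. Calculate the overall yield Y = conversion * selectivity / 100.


Overall yield = conversion (%) * selectivity (%) / 100
Conversion = 68.6%, Selectivity = 98.1%
Y = 68.6 * 98.1 / 100
= 67.2966 %

67.2966 %


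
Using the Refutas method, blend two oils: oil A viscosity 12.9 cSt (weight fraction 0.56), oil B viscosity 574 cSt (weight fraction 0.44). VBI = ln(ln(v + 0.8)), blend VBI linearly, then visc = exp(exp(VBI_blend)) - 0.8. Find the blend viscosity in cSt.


Refutas method: VBN_i = 14.534*ln(ln(visc_i + 0.8)) + 10.975, blended linearly by mass fraction; since VBN is linear in VBI_i = ln(ln(visc_i + 0.8)) and the fractions sum to 1, blend VBI directly: visc = exp(exp(VBI_blend)) - 0.8
VBI_1 = ln(ln(12.9 + 0.8)) = 0.96218
VBI_2 = ln(ln(574 + 0.8)) = 1.84909
VBI_blend = 0.56 * 0.96218 + 0.44 * 1.84909 = 1.35242
visc_blend = exp(exp(1.35242)) - 0.8 = 46.99

46.99 cSt


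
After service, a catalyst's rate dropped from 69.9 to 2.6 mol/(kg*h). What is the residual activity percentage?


Activity (%) = (rate_used / rate_fresh) * 100
rate_used = 2.6, rate_fresh = 69.9
= (2.6 / 69.9) * 100
= 0.03720 * 100 = 3.720

3.720 %


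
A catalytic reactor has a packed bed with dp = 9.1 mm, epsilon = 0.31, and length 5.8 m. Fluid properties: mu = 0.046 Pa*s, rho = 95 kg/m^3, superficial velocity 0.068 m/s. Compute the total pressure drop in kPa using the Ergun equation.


dp = 9.1 mm = 0.0091 m
Viscous term = 150*0.046*0.068*(1-0.31)^2 / (0.0091^2*0.31^3) = 90550
Inertial term = 1.75*95*0.068^2*(1-0.31) / (0.0091*0.31^3) = 1956.6
dP/L = 90550 + 1956.6 = 92506.6 Pa/m
dP = 92506.6 * 5.8 / 1000 = 536.5 kPa

536.5 kPa


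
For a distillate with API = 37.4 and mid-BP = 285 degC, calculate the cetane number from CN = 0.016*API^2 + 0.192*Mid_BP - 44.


CN = 0.016 * 37.4^2 + 0.192 * 285 - 44
CN = 22.38016 + 54.72 - 44 = 33.10016

33.10016


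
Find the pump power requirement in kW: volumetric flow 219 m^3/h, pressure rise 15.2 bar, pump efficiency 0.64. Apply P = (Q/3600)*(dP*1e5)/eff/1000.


Q = 219 / 3600 = 0.0608333 m^3/s
P = 0.0608333 * (15.2 * 1e5) / 0.64 / 1000 = 144.5

144.5 kW


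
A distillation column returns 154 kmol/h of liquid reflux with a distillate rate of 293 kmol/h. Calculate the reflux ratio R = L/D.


Reflux ratio definition: R = L / D (liquid returned / distillate withdrawn)
L = 154 kmol/h, D = 293 kmol/h
R = 154 / 293 = 0.5256

0.5256


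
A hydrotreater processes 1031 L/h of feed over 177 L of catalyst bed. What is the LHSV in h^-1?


LHSV = volumetric feed rate / catalyst volume
= 1031 L/h / 177 L
= 5.825 h^-1

5.825 h^-1


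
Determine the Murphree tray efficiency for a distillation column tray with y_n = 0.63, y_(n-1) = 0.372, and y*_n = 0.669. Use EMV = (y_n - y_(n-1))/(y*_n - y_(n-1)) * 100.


Murphree vapor efficiency: EMV = (y_n - y_(n-1)) / (y*_n - y_(n-1)) * 100
EMV = (0.63 - 0.372) / (0.669 - 0.372) * 100 = 0.258 / 0.297 * 100 = 86.87

86.87 %


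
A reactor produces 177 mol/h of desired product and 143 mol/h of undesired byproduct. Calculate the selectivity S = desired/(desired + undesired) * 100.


Selectivity = desired / (desired + undesired) * 100
Total products = 177 + 143 = 320 mol/h
S = 177 / 320 * 100
= 0.5531 * 100
= 55.31 %

55.31 %


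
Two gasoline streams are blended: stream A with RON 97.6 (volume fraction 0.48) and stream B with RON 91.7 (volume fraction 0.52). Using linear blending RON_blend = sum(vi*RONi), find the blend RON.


Linear blending: RON_blend = sum(vi * RONi)
Contribution 1: 0.48 * 97.6 = 46.848
Contribution 2: 0.52 * 91.7 = 47.684
RON_blend = 46.848 + 47.684 = 94.532

94.532


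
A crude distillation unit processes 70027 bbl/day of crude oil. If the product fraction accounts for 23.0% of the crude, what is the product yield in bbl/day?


Crude throughput = 70027 bbl/day
Fraction yield = 23.0%
yield = throughput * fraction / 100
yield = 70027 * 23.0 / 100 = 16106.21

16106.21 bbl/day


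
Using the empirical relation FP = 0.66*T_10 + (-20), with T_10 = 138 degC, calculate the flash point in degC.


FP = 0.66 * 138 + (-20) = 71.08

71.08 degC


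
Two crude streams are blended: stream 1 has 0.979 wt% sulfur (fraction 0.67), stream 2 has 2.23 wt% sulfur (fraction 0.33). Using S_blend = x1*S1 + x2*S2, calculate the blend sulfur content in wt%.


Linear sulfur blending: S_blend = x1*S1 + x2*S2
Contribution 1: 0.67 * 0.979 = 0.65593 wt%
Contribution 2: 0.33 * 2.23 = 0.7359 wt%
S_blend = 0.65593 + 0.7359 = 1.39183

1.39183 wt%


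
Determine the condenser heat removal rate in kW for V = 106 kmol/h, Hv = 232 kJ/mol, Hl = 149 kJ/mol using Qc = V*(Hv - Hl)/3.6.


Qc = 106 * (232 - 149) / 3.6 = 106 * 83 / 3.6 = 2444

2444 kW


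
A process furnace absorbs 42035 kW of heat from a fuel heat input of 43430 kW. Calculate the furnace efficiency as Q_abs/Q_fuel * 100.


Furnace efficiency = Q_absorbed / Q_fuel * 100
= 42035 / 43430 * 100 = 96.79

96.79 %


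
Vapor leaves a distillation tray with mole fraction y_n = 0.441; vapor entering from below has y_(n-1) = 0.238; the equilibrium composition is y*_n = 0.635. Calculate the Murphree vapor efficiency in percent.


Murphree vapor efficiency: EMV = (y_n - y_(n-1)) / (y*_n - y_(n-1)) * 100
EMV = (0.441 - 0.238) / (0.635 - 0.238) * 100 = 0.203 / 0.397 * 100 = 51.13

51.13 %


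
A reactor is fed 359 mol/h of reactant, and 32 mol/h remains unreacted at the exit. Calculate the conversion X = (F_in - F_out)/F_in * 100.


X = (F_in - F_out) / F_in * 100
Moles reacted = 359 - 32 = 327
X = 327 / 359 * 100
= 0.9109 * 100
= 91.09 %

91.09 %


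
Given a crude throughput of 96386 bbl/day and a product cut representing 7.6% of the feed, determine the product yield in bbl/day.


Crude throughput = 96386 bbl/day
Fraction yield = 7.6%
yield = throughput * fraction / 100
yield = 96386 * 7.6 / 100 = 7325.336

7325.336 bbl/day


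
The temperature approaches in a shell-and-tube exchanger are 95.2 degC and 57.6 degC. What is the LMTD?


LMTD = (dT1 - dT2) / ln(dT1/dT2)
= (95.2 - 57.6) / ln(95.2 / 57.6) = 37.6 / 0.502457 = 74.83

74.83 degC


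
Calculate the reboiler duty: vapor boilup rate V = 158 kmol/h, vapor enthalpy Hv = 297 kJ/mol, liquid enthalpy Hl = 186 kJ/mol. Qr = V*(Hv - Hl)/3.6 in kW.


Qr = 158 * (297 - 186) / 3.6 = 158 * 111 / 3.6 = 4872

4872 kW


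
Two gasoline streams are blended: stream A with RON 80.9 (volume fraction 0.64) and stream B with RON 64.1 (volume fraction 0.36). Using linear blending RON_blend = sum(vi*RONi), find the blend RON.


Linear blending: RON_blend = sum(vi * RONi)
Contribution 1: 0.64 * 80.9 = 51.776
Contribution 2: 0.36 * 64.1 = 23.076
RON_blend = 51.776 + 23.076 = 74.852

74.852


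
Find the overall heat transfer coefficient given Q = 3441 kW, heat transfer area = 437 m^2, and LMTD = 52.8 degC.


From Q = U*A*LMTD, U = Q / (A * LMTD)
U = 3441 / (437 * 52.8) = 3441 / 23073.6 = 0.1491

0.1491 kW/(m^2*K)


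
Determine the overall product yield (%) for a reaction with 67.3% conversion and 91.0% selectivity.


Overall yield = conversion (%) * selectivity (%) / 100
Conversion = 67.3%, Selectivity = 91.0%
Y = 67.3 * 91.0 / 100
= 61.243 %

61.243 %


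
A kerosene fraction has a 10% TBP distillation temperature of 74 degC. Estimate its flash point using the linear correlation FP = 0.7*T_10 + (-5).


FP = 0.7 * 74 + (-5) = 46.8

46.8 degC


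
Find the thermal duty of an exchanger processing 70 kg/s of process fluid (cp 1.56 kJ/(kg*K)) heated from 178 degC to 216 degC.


Q = m_dot * cp * delta_T
delta_T = 216 - 178 = 38 K
Q = 70 * 1.56 * 38
= 109.2 * 38
= 4149.6 kW

4149.6 kW


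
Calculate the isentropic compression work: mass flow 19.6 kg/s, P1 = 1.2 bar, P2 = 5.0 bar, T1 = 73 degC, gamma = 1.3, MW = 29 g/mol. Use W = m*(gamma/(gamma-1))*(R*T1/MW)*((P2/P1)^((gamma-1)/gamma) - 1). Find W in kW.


Isentropic work: W = m*(gamma/(gamma-1))*(R*T1/MW)*((P2/P1)^((gamma-1)/gamma) - 1)
T1 = 73 + 273.15 = 346.15 K
Pressure ratio = 5.0 / 1.2 = 4.16667
Exponent = (1.3 - 1)/1.3 = 0.230769
(P2/P1)^exp - 1 = 4.16667^0.230769 - 1 = 0.390043
W = 19.6 * 1.3 / 0.3 * 8.314 * 346.15 / 29 * 0.390043 = 3288

3288 kW


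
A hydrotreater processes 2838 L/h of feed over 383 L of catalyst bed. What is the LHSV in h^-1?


LHSV = volumetric feed rate / catalyst volume
= 2838 L/h / 383 L
= 7.410 h^-1

7.410 h^-1


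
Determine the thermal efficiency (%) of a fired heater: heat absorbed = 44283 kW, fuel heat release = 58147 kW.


Furnace efficiency = Q_absorbed / Q_fuel * 100
= 44283 / 58147 * 100 = 76.16

76.16 %


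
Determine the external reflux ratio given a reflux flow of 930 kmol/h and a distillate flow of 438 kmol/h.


Reflux ratio definition: R = L / D (liquid returned / distillate withdrawn)
L = 930 kmol/h, D = 438 kmol/h
R = 930 / 438 = 2.123

2.123


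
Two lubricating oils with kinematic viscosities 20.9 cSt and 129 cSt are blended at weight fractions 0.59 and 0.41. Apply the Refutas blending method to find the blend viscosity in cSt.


Refutas method: VBN_i = 14.534*ln(ln(visc_i + 0.8)) + 10.975, blended linearly by mass fraction; since VBN is linear in VBI_i = ln(ln(visc_i + 0.8)) and the fractions sum to 1, blend VBI directly: visc = exp(exp(VBI_blend)) - 0.8
VBI_1 = ln(ln(20.9 + 0.8)) = 1.12406
VBI_2 = ln(ln(129 + 0.8)) = 1.58227
VBI_blend = 0.59 * 1.12406 + 0.41 * 1.58227 = 1.31193
visc_blend = exp(exp(1.31193)) - 0.8 = 40.19

40.19 cSt


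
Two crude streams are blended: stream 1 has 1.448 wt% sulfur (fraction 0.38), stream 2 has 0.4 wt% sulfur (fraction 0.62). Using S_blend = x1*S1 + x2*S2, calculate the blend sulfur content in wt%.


Linear sulfur blending: S_blend = x1*S1 + x2*S2
Contribution 1: 0.38 * 1.448 = 0.55024 wt%
Contribution 2: 0.62 * 0.4 = 0.248 wt%
S_blend = 0.55024 + 0.248 = 0.79824

0.79824 wt%


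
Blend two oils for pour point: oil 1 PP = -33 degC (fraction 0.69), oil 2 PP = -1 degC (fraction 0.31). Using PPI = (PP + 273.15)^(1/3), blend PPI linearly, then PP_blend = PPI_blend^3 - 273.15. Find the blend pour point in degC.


PPI_1 = (-33 + 273.15)^(1/3) = 6.215759
PPI_2 = (-1 + 273.15)^(1/3) = 6.480414
PPI_blend = 0.69 * 6.215759 + 0.31 * 6.480414 = 6.297802
PP_blend = 6.297802^3 - 273.15 = 249.7854 - 273.15 = -23.36

-23.36 degC
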